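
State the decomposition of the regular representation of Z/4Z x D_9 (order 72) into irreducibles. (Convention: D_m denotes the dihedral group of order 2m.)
Each irreducible V_i of dimension d_i appears with multiplicity d_i, i.e. rho_reg = (direct sum over all irreducibles V_i) d_i V_i. The irreducible dimensions for Z/4Z x D_9 are 1, 1, 1, 1, 1, 1, 1, 1, 2, 2, 2, 2, 2, 2, 2, 2, 2, 2, 2, 2, 2, 2, 2, 2: 8 irreducibles of dimension 1, each with multiplicity 1; 16 irreducibles of dimension 2, each with multiplicity 2. Total dimension 8*1*1 + 16*2*2 = 72 = |G|.

Justification: General theorem: in the regular representation of a finite group G, each irreducible appears with multiplicity equal to its dimension. Check: dim(rho_reg) = sum d_i^2 = 1 + 1 + 1 + 1 + 1 + 1 + 1 + 1 + 4 + 4 + 4 + 4 + 4 + 4 + 4 + 4 + 4 + 4 + 4 + 4 + 4 + 4 + 4 + 4 = 72 = |G|.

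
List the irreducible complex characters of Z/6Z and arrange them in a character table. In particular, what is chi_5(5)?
Character table of Z/6Z (irreps indexed chi_0,...,chi_5 with chi_k(m) = zeta_6^(k*m), zeta_6 = exp(2*pi*i/6)):
  irrep \ class  {0} (size 1)  {1} (size 1)    {2} (size 1)    {3} (size 1)  {4} (size 1)    {5} (size 1)  
  chi_0          1             1               1               1             1               1             
  chi_1          1             exp(I*pi/3)     exp(2*I*pi/3)   -1            exp(-2*I*pi/3)  exp(-I*pi/3)  
  chi_2          1             exp(2*I*pi/3)   exp(-2*I*pi/3)  1             exp(2*I*pi/3)   exp(-2*I*pi/3)
  chi_3          1             -1              1               -1            1               -1            
  chi_4          1             exp(-2*I*pi/3)  exp(2*I*pi/3)   1             exp(-2*I*pi/3)  exp(2*I*pi/3) 
  chi_5          1             exp(-I*pi/3)    exp(-2*I*pi/3)  -1            exp(2*I*pi/3)   exp(I*pi/3)   

Spot check: chi_5(5) = zeta_6^(5*5) = zeta_6^25 = exp(I*pi/3).

Solution. Z/6Z is abelian, so all 6 irreducible complex representations are 1-dimensional. They are given by chi_k(m) = zeta_6^(k*m) for k = 0,...,5. Row orthogonality: sum_m chi_k(m) conj(chi_l(m)) = 6 * [k = l].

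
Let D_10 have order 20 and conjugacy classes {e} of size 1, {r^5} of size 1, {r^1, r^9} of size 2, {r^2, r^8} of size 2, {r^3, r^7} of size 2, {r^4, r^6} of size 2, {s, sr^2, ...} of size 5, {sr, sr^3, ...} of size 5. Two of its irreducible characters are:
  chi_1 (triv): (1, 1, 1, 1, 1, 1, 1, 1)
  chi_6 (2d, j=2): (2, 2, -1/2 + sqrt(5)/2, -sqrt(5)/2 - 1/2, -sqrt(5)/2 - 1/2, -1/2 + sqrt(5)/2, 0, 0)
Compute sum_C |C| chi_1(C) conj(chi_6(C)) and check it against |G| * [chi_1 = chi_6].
Sum = 0; so <chi_1, chi_6> = 0 (distinct irreducibles are orthogonal).

Argument: Compute term by term over conjugacy classes (|C| * chi_1(C) * conj(chi_6(C))):
  1*(1)*conj(2) + 1*(1)*conj(2) + 2*(1)*conj(-1/2 + sqrt(5)/2) + 2*(1)*conj(-sqrt(5)/2 - 1/2) + 2*(1)*conj(-sqrt(5)/2 - 1/2) + 2*(1)*conj(-1/2 + sqrt(5)/2) + 5*(1)*conj(0) + 5*(1)*conj(0)
  = (2) + (2) + (-1 + sqrt(5)) + (-sqrt(5) - 1) + (-sqrt(5) - 1) + (-1 + sqrt(5)) + (0) + (0)
  = 0.
Dividing by |G| = 20 gives 0/20 = 0, matching the row-orthogonality relation <chi_1, chi_6> = [chi_1 = chi_6].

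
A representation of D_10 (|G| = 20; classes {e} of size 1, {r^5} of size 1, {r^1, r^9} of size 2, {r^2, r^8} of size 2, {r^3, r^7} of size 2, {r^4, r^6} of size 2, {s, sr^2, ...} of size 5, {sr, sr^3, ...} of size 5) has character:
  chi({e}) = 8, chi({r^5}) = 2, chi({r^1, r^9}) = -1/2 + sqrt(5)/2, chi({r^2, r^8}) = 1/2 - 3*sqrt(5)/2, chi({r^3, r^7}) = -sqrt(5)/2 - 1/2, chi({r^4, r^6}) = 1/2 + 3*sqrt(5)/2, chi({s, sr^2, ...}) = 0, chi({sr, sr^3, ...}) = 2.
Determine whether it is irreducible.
Not irreducible (reducible): <chi, chi> = 7 > 1.

Details: <chi, chi> = (1/|G|) sum_C |C| * |chi(C)|^2 = (1/20)[1*|8|^2 + 1*|2|^2 + 2*|-1/2 + sqrt(5)/2|^2 + 2*|1/2 - 3*sqrt(5)/2|^2 + 2*|-sqrt(5)/2 - 1/2|^2 + 2*|1/2 + 3*sqrt(5)/2|^2 + 5*|0|^2 + 5*|2|^2]
  = (1/20)[(64) + (4) + (3 - sqrt(5)) + (23 - 3*sqrt(5)) + (sqrt(5) + 3) + (3*sqrt(5) + 23) + (0) + (20)] = 140/20 = 7.
A character is irreducible iff <chi, chi> = 1, so this representation is reducible.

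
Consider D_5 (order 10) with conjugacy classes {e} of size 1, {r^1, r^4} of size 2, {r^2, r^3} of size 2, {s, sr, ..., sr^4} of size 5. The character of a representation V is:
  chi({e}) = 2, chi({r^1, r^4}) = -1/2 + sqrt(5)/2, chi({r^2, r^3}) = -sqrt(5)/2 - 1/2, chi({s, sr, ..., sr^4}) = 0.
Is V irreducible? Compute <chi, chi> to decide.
Irreducible: <chi, chi> = 1.

Argument: <chi, chi> = (1/|G|) sum_C |C| * |chi(C)|^2 = (1/10)[1*|2|^2 + 2*|-1/2 + sqrt(5)/2|^2 + 2*|-sqrt(5)/2 - 1/2|^2 + 5*|0|^2]
  = (1/10)[(4) + (3 - sqrt(5)) + (sqrt(5) + 3) + (0)] = 10/10 = 1.
A character is irreducible iff <chi, chi> = 1, so this representation is irreducible.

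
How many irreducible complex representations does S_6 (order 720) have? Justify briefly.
11

Proof sketch: The number of irreducible complex representations of a finite group equals its number of conjugacy classes. Conjugacy classes in S_6 correspond to cycle types, i.e. partitions of 6; there are p(6) = 11 of them, so S_6 (order 720) has exactly 11 irreducible complex representations.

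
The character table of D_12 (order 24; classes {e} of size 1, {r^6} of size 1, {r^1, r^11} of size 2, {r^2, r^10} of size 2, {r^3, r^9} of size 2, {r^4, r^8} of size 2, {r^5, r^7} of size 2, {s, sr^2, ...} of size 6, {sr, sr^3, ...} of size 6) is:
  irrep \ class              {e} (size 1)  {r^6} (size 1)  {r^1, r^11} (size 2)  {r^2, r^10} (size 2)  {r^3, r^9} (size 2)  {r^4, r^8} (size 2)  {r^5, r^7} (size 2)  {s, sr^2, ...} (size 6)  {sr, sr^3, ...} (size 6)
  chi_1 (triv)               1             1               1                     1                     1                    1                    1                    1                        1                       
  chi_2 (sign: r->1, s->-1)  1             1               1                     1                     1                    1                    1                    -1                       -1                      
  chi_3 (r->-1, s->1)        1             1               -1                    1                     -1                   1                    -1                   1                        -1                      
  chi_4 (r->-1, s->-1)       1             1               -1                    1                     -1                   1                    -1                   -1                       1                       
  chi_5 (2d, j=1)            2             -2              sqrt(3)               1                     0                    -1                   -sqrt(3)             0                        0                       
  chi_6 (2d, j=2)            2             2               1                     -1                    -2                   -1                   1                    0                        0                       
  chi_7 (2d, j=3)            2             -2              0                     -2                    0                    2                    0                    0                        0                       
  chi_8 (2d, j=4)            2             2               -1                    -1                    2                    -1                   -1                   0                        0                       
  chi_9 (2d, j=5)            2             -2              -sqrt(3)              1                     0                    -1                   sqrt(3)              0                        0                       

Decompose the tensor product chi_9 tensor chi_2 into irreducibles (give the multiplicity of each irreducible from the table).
chi_9 tensor chi_2 = chi_9 (all other irreducibles have multiplicity 0).

Solution. The character of a tensor product is the pointwise product (chi_9 * chi_2)(C) = chi_9(C) * chi_2(C):
  {e}: (2)*(1), {r^6}: (-2)*(1), {r^1, r^11}: (-sqrt(3))*(1), {r^2, r^10}: (1)*(1), {r^3, r^9}: (0)*(1), {r^4, r^8}: (-1)*(1), {r^5, r^7}: (sqrt(3))*(1), {s, sr^2, ...}: (0)*(-1), {sr, sr^3, ...}: (0)*(-1)
so (chi_9 * chi_2) takes values
  {e} -> 2, {r^6} -> -2, {r^1, r^11} -> -sqrt(3), {r^2, r^10} -> 1, {r^3, r^9} -> 0, {r^4, r^8} -> -1, {r^5, r^7} -> sqrt(3), {s, sr^2, ...} -> 0, {sr, sr^3, ...} -> 0.
Now take the inner product of this character with each irreducible chi from the table, <chi_9*chi_2, chi> = (1/24) sum_C |C| (chi_9*chi_2)(C) conj(chi(C)):
  <chi_9*chi_2, chi_1> = (1/24)[1*(2)*conj(1) + 1*(-2)*conj(1) + 2*(-sqrt(3))*conj(1) + 2*(1)*conj(1) + 2*(0)*conj(1) + 2*(-1)*conj(1) + 2*(sqrt(3))*conj(1) + 6*(0)*conj(1) + 6*(0)*conj(1)]
      = (1/24)[(2) + (-2) + (-2*sqrt(3)) + (2) + (0) + (-2) + (2*sqrt(3)) + (0) + (0)] = 0/24 = 0
  <chi_9*chi_2, chi_2> = (1/24)[1*(2)*conj(1) + 1*(-2)*conj(1) + 2*(-sqrt(3))*conj(1) + 2*(1)*conj(1) + 2*(0)*conj(1) + 2*(-1)*conj(1) + 2*(sqrt(3))*conj(1) + 6*(0)*conj(-1) + 6*(0)*conj(-1)]
      = (1/24)[(2) + (-2) + (-2*sqrt(3)) + (2) + (0) + (-2) + (2*sqrt(3)) + (0) + (0)] = 0/24 = 0
  <chi_9*chi_2, chi_3> = (1/24)[1*(2)*conj(1) + 1*(-2)*conj(1) + 2*(-sqrt(3))*conj(-1) + 2*(1)*conj(1) + 2*(0)*conj(-1) + 2*(-1)*conj(1) + 2*(sqrt(3))*conj(-1) + 6*(0)*conj(1) + 6*(0)*conj(-1)]
      = (1/24)[(2) + (-2) + (2*sqrt(3)) + (2) + (0) + (-2) + (-2*sqrt(3)) + (0) + (0)] = 0/24 = 0
  <chi_9*chi_2, chi_4> = (1/24)[1*(2)*conj(1) + 1*(-2)*conj(1) + 2*(-sqrt(3))*conj(-1) + 2*(1)*conj(1) + 2*(0)*conj(-1) + 2*(-1)*conj(1) + 2*(sqrt(3))*conj(-1) + 6*(0)*conj(-1) + 6*(0)*conj(1)]
      = (1/24)[(2) + (-2) + (2*sqrt(3)) + (2) + (0) + (-2) + (-2*sqrt(3)) + (0) + (0)] = 0/24 = 0
  <chi_9*chi_2, chi_5> = (1/24)[1*(2)*conj(2) + 1*(-2)*conj(-2) + 2*(-sqrt(3))*conj(sqrt(3)) + 2*(1)*conj(1) + 2*(0)*conj(0) + 2*(-1)*conj(-1) + 2*(sqrt(3))*conj(-sqrt(3)) + 6*(0)*conj(0) + 6*(0)*conj(0)]
      = (1/24)[(4) + (4) + (-6) + (2) + (0) + (2) + (-6) + (0) + (0)] = 0/24 = 0
  <chi_9*chi_2, chi_6> = (1/24)[1*(2)*conj(2) + 1*(-2)*conj(2) + 2*(-sqrt(3))*conj(1) + 2*(1)*conj(-1) + 2*(0)*conj(-2) + 2*(-1)*conj(-1) + 2*(sqrt(3))*conj(1) + 6*(0)*conj(0) + 6*(0)*conj(0)]
      = (1/24)[(4) + (-4) + (-2*sqrt(3)) + (-2) + (0) + (2) + (2*sqrt(3)) + (0) + (0)] = 0/24 = 0
  <chi_9*chi_2, chi_7> = (1/24)[1*(2)*conj(2) + 1*(-2)*conj(-2) + 2*(-sqrt(3))*conj(0) + 2*(1)*conj(-2) + 2*(0)*conj(0) + 2*(-1)*conj(2) + 2*(sqrt(3))*conj(0) + 6*(0)*conj(0) + 6*(0)*conj(0)]
      = (1/24)[(4) + (4) + (0) + (-4) + (0) + (-4) + (0) + (0) + (0)] = 0/24 = 0
  <chi_9*chi_2, chi_8> = (1/24)[1*(2)*conj(2) + 1*(-2)*conj(2) + 2*(-sqrt(3))*conj(-1) + 2*(1)*conj(-1) + 2*(0)*conj(2) + 2*(-1)*conj(-1) + 2*(sqrt(3))*conj(-1) + 6*(0)*conj(0) + 6*(0)*conj(0)]
      = (1/24)[(4) + (-4) + (2*sqrt(3)) + (-2) + (0) + (2) + (-2*sqrt(3)) + (0) + (0)] = 0/24 = 0
  <chi_9*chi_2, chi_9> = (1/24)[1*(2)*conj(2) + 1*(-2)*conj(-2) + 2*(-sqrt(3))*conj(-sqrt(3)) + 2*(1)*conj(1) + 2*(0)*conj(0) + 2*(-1)*conj(-1) + 2*(sqrt(3))*conj(sqrt(3)) + 6*(0)*conj(0) + 6*(0)*conj(0)]
      = (1/24)[(4) + (4) + (6) + (2) + (0) + (2) + (6) + (0) + (0)] = 24/24 = 1
Hence the multiplicities are chi_9: 1. Dimension check: dim(chi_9)*dim(chi_2) = 2*1 = 2 and sum (mult * dim) = 1*2 = 2.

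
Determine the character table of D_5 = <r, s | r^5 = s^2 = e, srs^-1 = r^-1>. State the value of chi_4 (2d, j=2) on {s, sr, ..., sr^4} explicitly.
Conjugacy classes: {e} of size 1, {r^1, r^4} of size 2, {r^2, r^3} of size 2, {s, sr, ..., sr^4} of size 5.
Character table:
  irrep \ class              {e} (size 1)  {r^1, r^4} (size 2)  {r^2, r^3} (size 2)  {s, sr, ..., sr^4} (size 5)
  chi_1 (triv)               1             1                    1                    1                          
  chi_2 (sign: r->1, s->-1)  1             1                    1                    -1                         
  chi_3 (2d, j=1)            2             -1/2 + sqrt(5)/2     -sqrt(5)/2 - 1/2     0                          
  chi_4 (2d, j=2)            2             -sqrt(5)/2 - 1/2     -1/2 + sqrt(5)/2     0                          

Spot check: chi_4 (2d, j=2) on {s, sr, ..., sr^4} = 0.

Explanation: D_5 has order 2*5 = 10 with 4 conjugacy classes, hence 4 irreducibles. Sum of squared dims 1 + 1 + 4 + 4 = 10 = |G|. Linear characters come from the abelianisation; the 2-dimensional irreps have character r^k -> 2*cos(2*pi*j*k/5), reflections -> 0.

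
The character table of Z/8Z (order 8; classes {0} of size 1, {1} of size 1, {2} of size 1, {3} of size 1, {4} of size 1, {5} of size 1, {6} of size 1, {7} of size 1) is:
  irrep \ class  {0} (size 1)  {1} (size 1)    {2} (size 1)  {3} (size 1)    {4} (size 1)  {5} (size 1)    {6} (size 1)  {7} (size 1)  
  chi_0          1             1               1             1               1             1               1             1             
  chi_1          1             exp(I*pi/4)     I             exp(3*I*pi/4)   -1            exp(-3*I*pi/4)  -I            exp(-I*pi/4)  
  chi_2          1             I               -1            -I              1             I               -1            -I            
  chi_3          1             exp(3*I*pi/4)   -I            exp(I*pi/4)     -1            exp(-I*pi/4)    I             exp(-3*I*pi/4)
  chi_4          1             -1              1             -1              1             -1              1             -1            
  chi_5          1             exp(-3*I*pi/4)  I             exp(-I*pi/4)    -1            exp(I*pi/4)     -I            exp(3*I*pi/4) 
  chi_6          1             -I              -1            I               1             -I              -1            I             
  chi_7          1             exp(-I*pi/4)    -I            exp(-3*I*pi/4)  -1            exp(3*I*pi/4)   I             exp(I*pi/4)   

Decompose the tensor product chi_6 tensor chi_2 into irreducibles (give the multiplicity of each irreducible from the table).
chi_6 tensor chi_2 = chi_0 (all other irreducibles have multiplicity 0).

Details: The character of a tensor product is the pointwise product (chi_6 * chi_2)(C) = chi_6(C) * chi_2(C):
  {0}: (1)*(1), {1}: (-I)*(I), {2}: (-1)*(-1), {3}: (I)*(-I), {4}: (1)*(1), {5}: (-I)*(I), {6}: (-1)*(-1), {7}: (I)*(-I)
so (chi_6 * chi_2) takes values
  {0} -> 1, {1} -> 1, {2} -> 1, {3} -> 1, {4} -> 1, {5} -> 1, {6} -> 1, {7} -> 1.
Now take the inner product of this character with each irreducible chi from the table, <chi_6*chi_2, chi> = (1/8) sum_C |C| (chi_6*chi_2)(C) conj(chi(C)):
  <chi_6*chi_2, chi_0> = (1/8)[1*(1)*conj(1) + 1*(1)*conj(1) + 1*(1)*conj(1) + 1*(1)*conj(1) + 1*(1)*conj(1) + 1*(1)*conj(1) + 1*(1)*conj(1) + 1*(1)*conj(1)]
      = (1/8)[(1) + (1) + (1) + (1) + (1) + (1) + (1) + (1)] = 8/8 = 1
  <chi_6*chi_2, chi_1> = (1/8)[1*(1)*conj(1) + 1*(1)*conj(exp(I*pi/4)) + 1*(1)*conj(I) + 1*(1)*conj(exp(3*I*pi/4)) + 1*(1)*conj(-1) + 1*(1)*conj(exp(-3*I*pi/4)) + 1*(1)*conj(-I) + 1*(1)*conj(exp(-I*pi/4))]
      = (1/8)[(1) + (exp(-I*pi/4)) + (-I) + (exp(-3*I*pi/4)) + (-1) + (exp(3*I*pi/4)) + (I) + (exp(I*pi/4))] = 0/8 = 0
  <chi_6*chi_2, chi_2> = (1/8)[1*(1)*conj(1) + 1*(1)*conj(I) + 1*(1)*conj(-1) + 1*(1)*conj(-I) + 1*(1)*conj(1) + 1*(1)*conj(I) + 1*(1)*conj(-1) + 1*(1)*conj(-I)]
      = (1/8)[(1) + (-I) + (-1) + (I) + (1) + (-I) + (-1) + (I)] = 0/8 = 0
  <chi_6*chi_2, chi_3> = (1/8)[1*(1)*conj(1) + 1*(1)*conj(exp(3*I*pi/4)) + 1*(1)*conj(-I) + 1*(1)*conj(exp(I*pi/4)) + 1*(1)*conj(-1) + 1*(1)*conj(exp(-I*pi/4)) + 1*(1)*conj(I) + 1*(1)*conj(exp(-3*I*pi/4))]
      = (1/8)[(1) + (exp(-3*I*pi/4)) + (I) + (exp(-I*pi/4)) + (-1) + (exp(I*pi/4)) + (-I) + (exp(3*I*pi/4))] = 0/8 = 0
  <chi_6*chi_2, chi_4> = (1/8)[1*(1)*conj(1) + 1*(1)*conj(-1) + 1*(1)*conj(1) + 1*(1)*conj(-1) + 1*(1)*conj(1) + 1*(1)*conj(-1) + 1*(1)*conj(1) + 1*(1)*conj(-1)]
      = (1/8)[(1) + (-1) + (1) + (-1) + (1) + (-1) + (1) + (-1)] = 0/8 = 0
  <chi_6*chi_2, chi_5> = (1/8)[1*(1)*conj(1) + 1*(1)*conj(exp(-3*I*pi/4)) + 1*(1)*conj(I) + 1*(1)*conj(exp(-I*pi/4)) + 1*(1)*conj(-1) + 1*(1)*conj(exp(I*pi/4)) + 1*(1)*conj(-I) + 1*(1)*conj(exp(3*I*pi/4))]
      = (1/8)[(1) + (exp(3*I*pi/4)) + (-I) + (exp(I*pi/4)) + (-1) + (exp(-I*pi/4)) + (I) + (exp(-3*I*pi/4))] = 0/8 = 0
  <chi_6*chi_2, chi_6> = (1/8)[1*(1)*conj(1) + 1*(1)*conj(-I) + 1*(1)*conj(-1) + 1*(1)*conj(I) + 1*(1)*conj(1) + 1*(1)*conj(-I) + 1*(1)*conj(-1) + 1*(1)*conj(I)]
      = (1/8)[(1) + (I) + (-1) + (-I) + (1) + (I) + (-1) + (-I)] = 0/8 = 0
  <chi_6*chi_2, chi_7> = (1/8)[1*(1)*conj(1) + 1*(1)*conj(exp(-I*pi/4)) + 1*(1)*conj(-I) + 1*(1)*conj(exp(-3*I*pi/4)) + 1*(1)*conj(-1) + 1*(1)*conj(exp(3*I*pi/4)) + 1*(1)*conj(I) + 1*(1)*conj(exp(I*pi/4))]
      = (1/8)[(1) + (exp(I*pi/4)) + (I) + (exp(3*I*pi/4)) + (-1) + (exp(-3*I*pi/4)) + (-I) + (exp(-I*pi/4))] = 0/8 = 0
(Exp terms are combined using exp(i*s)*conj(exp(i*t)) = exp(i*(s-t)), and sums of them are collapsed using the identity that for every m > 1 the m distinct m-th roots of unity sum to 0, e.g. 1 + exp(2*I*pi/3) + exp(-2*I*pi/3) = 0.)
Hence the multiplicities are chi_0: 1. Dimension check: dim(chi_6)*dim(chi_2) = 1*1 = 1 and sum (mult * dim) = 1*1 = 1.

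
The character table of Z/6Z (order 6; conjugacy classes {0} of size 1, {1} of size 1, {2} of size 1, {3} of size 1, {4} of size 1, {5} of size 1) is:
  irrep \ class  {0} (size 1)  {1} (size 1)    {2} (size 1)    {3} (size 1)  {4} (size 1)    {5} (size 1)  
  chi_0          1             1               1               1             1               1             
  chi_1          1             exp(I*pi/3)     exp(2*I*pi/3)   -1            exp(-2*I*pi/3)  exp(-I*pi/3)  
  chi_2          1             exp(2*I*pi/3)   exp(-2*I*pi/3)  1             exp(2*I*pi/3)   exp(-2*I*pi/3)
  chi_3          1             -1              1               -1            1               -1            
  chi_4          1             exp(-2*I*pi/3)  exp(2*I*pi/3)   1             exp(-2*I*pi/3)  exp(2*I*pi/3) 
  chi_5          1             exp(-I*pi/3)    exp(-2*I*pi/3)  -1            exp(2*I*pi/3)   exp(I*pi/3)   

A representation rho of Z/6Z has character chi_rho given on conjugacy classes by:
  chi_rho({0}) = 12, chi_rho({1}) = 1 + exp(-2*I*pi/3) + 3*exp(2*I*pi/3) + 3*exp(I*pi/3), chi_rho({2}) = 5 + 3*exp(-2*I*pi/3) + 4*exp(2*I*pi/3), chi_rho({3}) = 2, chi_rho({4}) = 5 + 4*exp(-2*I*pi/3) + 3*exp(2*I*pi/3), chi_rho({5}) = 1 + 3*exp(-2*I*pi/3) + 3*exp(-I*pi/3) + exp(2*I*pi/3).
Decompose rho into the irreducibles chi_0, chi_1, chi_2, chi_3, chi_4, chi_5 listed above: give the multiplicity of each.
Multiplicities: chi_0: 3, chi_1: 3, chi_2: 3, chi_3: 2, chi_4: 1, chi_5: 0.

Proof sketch: Use <chi_rho, chi> = (1/|G|) sum_C |C| * chi_rho(C) * conj(chi(C)) with |G| = 6 for each irreducible chi in the table:
  <chi_rho, chi_0> = (1/6)[1*(12)*conj(1) + 1*(1 + exp(-2*I*pi/3) + 3*exp(2*I*pi/3) + 3*exp(I*pi/3))*conj(1) + 1*(5 + 3*exp(-2*I*pi/3) + 4*exp(2*I*pi/3))*conj(1) + 1*(2)*conj(1) + 1*(5 + 4*exp(-2*I*pi/3) + 3*exp(2*I*pi/3))*conj(1) + 1*(1 + 3*exp(-2*I*pi/3) + 3*exp(-I*pi/3) + exp(2*I*pi/3))*conj(1)]
      = (1/6)[(12) + (1 + exp(-2*I*pi/3) + 3*exp(2*I*pi/3) + 3*exp(I*pi/3)) + (5 + 3*exp(-2*I*pi/3) + 4*exp(2*I*pi/3)) + (2) + (5 + 4*exp(-2*I*pi/3) + 3*exp(2*I*pi/3)) + (1 + 3*exp(-2*I*pi/3) + 3*exp(-I*pi/3) + exp(2*I*pi/3))] = 18/6 = 3
  <chi_rho, chi_1> = (1/6)[1*(12)*conj(1) + 1*(1 + exp(-2*I*pi/3) + 3*exp(2*I*pi/3) + 3*exp(I*pi/3))*conj(exp(I*pi/3)) + 1*(5 + 3*exp(-2*I*pi/3) + 4*exp(2*I*pi/3))*conj(exp(2*I*pi/3)) + 1*(2)*conj(-1) + 1*(5 + 4*exp(-2*I*pi/3) + 3*exp(2*I*pi/3))*conj(exp(-2*I*pi/3)) + 1*(1 + 3*exp(-2*I*pi/3) + 3*exp(-I*pi/3) + exp(2*I*pi/3))*conj(exp(-I*pi/3))]
      = (1/6)[(12) + (2 + exp(-I*pi/3) + 3*exp(I*pi/3)) + (4 + 5*exp(-2*I*pi/3) + 3*exp(2*I*pi/3)) + (-2) + (4 + 3*exp(-2*I*pi/3) + 5*exp(2*I*pi/3)) + (2 + 3*exp(-I*pi/3) + exp(I*pi/3))] = 18/6 = 3
  <chi_rho, chi_2> = (1/6)[1*(12)*conj(1) + 1*(1 + exp(-2*I*pi/3) + 3*exp(2*I*pi/3) + 3*exp(I*pi/3))*conj(exp(2*I*pi/3)) + 1*(5 + 3*exp(-2*I*pi/3) + 4*exp(2*I*pi/3))*conj(exp(-2*I*pi/3)) + 1*(2)*conj(1) + 1*(5 + 4*exp(-2*I*pi/3) + 3*exp(2*I*pi/3))*conj(exp(2*I*pi/3)) + 1*(1 + 3*exp(-2*I*pi/3) + 3*exp(-I*pi/3) + exp(2*I*pi/3))*conj(exp(-2*I*pi/3))]
      = (1/6)[(12) + (3 + 3*exp(-I*pi/3) + exp(-2*I*pi/3) + exp(2*I*pi/3)) + (3 + 4*exp(-2*I*pi/3) + 5*exp(2*I*pi/3)) + (2) + (3 + 5*exp(-2*I*pi/3) + 4*exp(2*I*pi/3)) + (3 + exp(-2*I*pi/3) + exp(2*I*pi/3) + 3*exp(I*pi/3))] = 18/6 = 3
  <chi_rho, chi_3> = (1/6)[1*(12)*conj(1) + 1*(1 + exp(-2*I*pi/3) + 3*exp(2*I*pi/3) + 3*exp(I*pi/3))*conj(-1) + 1*(5 + 3*exp(-2*I*pi/3) + 4*exp(2*I*pi/3))*conj(1) + 1*(2)*conj(-1) + 1*(5 + 4*exp(-2*I*pi/3) + 3*exp(2*I*pi/3))*conj(1) + 1*(1 + 3*exp(-2*I*pi/3) + 3*exp(-I*pi/3) + exp(2*I*pi/3))*conj(-1)]
      = (1/6)[(12) + (-1 - 3*exp(I*pi/3) - 3*exp(2*I*pi/3) - exp(-2*I*pi/3)) + (5 + 3*exp(-2*I*pi/3) + 4*exp(2*I*pi/3)) + (-2) + (5 + 4*exp(-2*I*pi/3) + 3*exp(2*I*pi/3)) + (-1 - exp(2*I*pi/3) - 3*exp(-I*pi/3) - 3*exp(-2*I*pi/3))] = 12/6 = 2
  <chi_rho, chi_4> = (1/6)[1*(12)*conj(1) + 1*(1 + exp(-2*I*pi/3) + 3*exp(2*I*pi/3) + 3*exp(I*pi/3))*conj(exp(-2*I*pi/3)) + 1*(5 + 3*exp(-2*I*pi/3) + 4*exp(2*I*pi/3))*conj(exp(2*I*pi/3)) + 1*(2)*conj(1) + 1*(5 + 4*exp(-2*I*pi/3) + 3*exp(2*I*pi/3))*conj(exp(-2*I*pi/3)) + 1*(1 + 3*exp(-2*I*pi/3) + 3*exp(-I*pi/3) + exp(2*I*pi/3))*conj(exp(2*I*pi/3))]
      = (1/6)[(12) + (-2 + 3*exp(-2*I*pi/3) + exp(2*I*pi/3)) + (4 + 5*exp(-2*I*pi/3) + 3*exp(2*I*pi/3)) + (2) + (4 + 3*exp(-2*I*pi/3) + 5*exp(2*I*pi/3)) + (-2 + exp(-2*I*pi/3) + 3*exp(2*I*pi/3))] = 6/6 = 1
  <chi_rho, chi_5> = (1/6)[1*(12)*conj(1) + 1*(1 + exp(-2*I*pi/3) + 3*exp(2*I*pi/3) + 3*exp(I*pi/3))*conj(exp(-I*pi/3)) + 1*(5 + 3*exp(-2*I*pi/3) + 4*exp(2*I*pi/3))*conj(exp(-2*I*pi/3)) + 1*(2)*conj(-1) + 1*(5 + 4*exp(-2*I*pi/3) + 3*exp(2*I*pi/3))*conj(exp(2*I*pi/3)) + 1*(1 + 3*exp(-2*I*pi/3) + 3*exp(-I*pi/3) + exp(2*I*pi/3))*conj(exp(I*pi/3))]
      = (1/6)[(12) + (-3 + exp(-I*pi/3) + exp(I*pi/3) + 3*exp(2*I*pi/3)) + (3 + 4*exp(-2*I*pi/3) + 5*exp(2*I*pi/3)) + (-2) + (3 + 5*exp(-2*I*pi/3) + 4*exp(2*I*pi/3)) + (-3 + 3*exp(-2*I*pi/3) + exp(-I*pi/3) + exp(I*pi/3))] = 0/6 = 0
(Exp terms are combined using exp(i*s)*conj(exp(i*t)) = exp(i*(s-t)), and sums of them are collapsed using the identity that for every m > 1 the m distinct m-th roots of unity sum to 0, e.g. 1 + exp(2*I*pi/3) + exp(-2*I*pi/3) = 0.)
Dimension check: dim(rho) = sum (mult * dim) = 3*1 + 3*1 + 3*1 + 2*1 + 1*1 + 0*1 = 12 = chi_rho(e) = 12.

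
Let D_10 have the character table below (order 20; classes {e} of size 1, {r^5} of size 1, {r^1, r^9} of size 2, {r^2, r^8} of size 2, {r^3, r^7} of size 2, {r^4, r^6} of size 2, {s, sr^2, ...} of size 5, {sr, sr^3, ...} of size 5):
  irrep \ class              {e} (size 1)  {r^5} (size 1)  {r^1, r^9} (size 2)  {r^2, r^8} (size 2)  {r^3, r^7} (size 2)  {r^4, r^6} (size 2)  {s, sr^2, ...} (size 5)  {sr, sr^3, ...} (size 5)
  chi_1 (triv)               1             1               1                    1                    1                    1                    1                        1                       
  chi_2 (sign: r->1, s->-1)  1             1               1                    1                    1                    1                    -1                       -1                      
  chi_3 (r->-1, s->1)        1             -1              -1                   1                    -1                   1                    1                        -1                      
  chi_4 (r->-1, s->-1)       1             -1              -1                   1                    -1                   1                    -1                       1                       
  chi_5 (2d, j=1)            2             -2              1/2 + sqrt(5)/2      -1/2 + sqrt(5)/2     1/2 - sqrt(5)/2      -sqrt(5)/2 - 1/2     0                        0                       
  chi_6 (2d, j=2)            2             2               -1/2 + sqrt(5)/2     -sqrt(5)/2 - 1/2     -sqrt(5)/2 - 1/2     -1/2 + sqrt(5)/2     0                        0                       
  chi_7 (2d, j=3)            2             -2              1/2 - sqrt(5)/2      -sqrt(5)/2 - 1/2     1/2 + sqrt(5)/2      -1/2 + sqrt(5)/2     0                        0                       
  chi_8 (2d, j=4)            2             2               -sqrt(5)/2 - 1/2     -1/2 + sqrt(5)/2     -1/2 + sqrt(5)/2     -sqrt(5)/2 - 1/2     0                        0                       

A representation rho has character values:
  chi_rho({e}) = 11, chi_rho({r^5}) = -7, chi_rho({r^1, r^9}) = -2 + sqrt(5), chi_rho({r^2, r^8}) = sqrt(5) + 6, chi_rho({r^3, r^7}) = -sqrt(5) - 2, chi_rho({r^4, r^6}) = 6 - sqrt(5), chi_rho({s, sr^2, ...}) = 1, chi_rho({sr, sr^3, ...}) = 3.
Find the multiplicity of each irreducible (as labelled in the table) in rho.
Multiplicities: chi_1: 2, chi_2: 0, chi_3: 2, chi_4: 3, chi_5: 2, chi_6: 0, chi_7: 0, chi_8: 0.

Explanation: Use <chi_rho, chi> = (1/|G|) sum_C |C| * chi_rho(C) * conj(chi(C)) with |G| = 20 for each irreducible chi in the table:
  <chi_rho, chi_1> = (1/20)[1*(11)*conj(1) + 1*(-7)*conj(1) + 2*(-2 + sqrt(5))*conj(1) + 2*(sqrt(5) + 6)*conj(1) + 2*(-sqrt(5) - 2)*conj(1) + 2*(6 - sqrt(5))*conj(1) + 5*(1)*conj(1) + 5*(3)*conj(1)]
      = (1/20)[(11) + (-7) + (-4 + 2*sqrt(5)) + (2*sqrt(5) + 12) + (-2*sqrt(5) - 4) + (12 - 2*sqrt(5)) + (5) + (15)] = 40/20 = 2
  <chi_rho, chi_2> = (1/20)[1*(11)*conj(1) + 1*(-7)*conj(1) + 2*(-2 + sqrt(5))*conj(1) + 2*(sqrt(5) + 6)*conj(1) + 2*(-sqrt(5) - 2)*conj(1) + 2*(6 - sqrt(5))*conj(1) + 5*(1)*conj(-1) + 5*(3)*conj(-1)]
      = (1/20)[(11) + (-7) + (-4 + 2*sqrt(5)) + (2*sqrt(5) + 12) + (-2*sqrt(5) - 4) + (12 - 2*sqrt(5)) + (-5) + (-15)] = 0/20 = 0
  <chi_rho, chi_3> = (1/20)[1*(11)*conj(1) + 1*(-7)*conj(-1) + 2*(-2 + sqrt(5))*conj(-1) + 2*(sqrt(5) + 6)*conj(1) + 2*(-sqrt(5) - 2)*conj(-1) + 2*(6 - sqrt(5))*conj(1) + 5*(1)*conj(1) + 5*(3)*conj(-1)]
      = (1/20)[(11) + (7) + (4 - 2*sqrt(5)) + (2*sqrt(5) + 12) + (4 + 2*sqrt(5)) + (12 - 2*sqrt(5)) + (5) + (-15)] = 40/20 = 2
  <chi_rho, chi_4> = (1/20)[1*(11)*conj(1) + 1*(-7)*conj(-1) + 2*(-2 + sqrt(5))*conj(-1) + 2*(sqrt(5) + 6)*conj(1) + 2*(-sqrt(5) - 2)*conj(-1) + 2*(6 - sqrt(5))*conj(1) + 5*(1)*conj(-1) + 5*(3)*conj(1)]
      = (1/20)[(11) + (7) + (4 - 2*sqrt(5)) + (2*sqrt(5) + 12) + (4 + 2*sqrt(5)) + (12 - 2*sqrt(5)) + (-5) + (15)] = 60/20 = 3
  <chi_rho, chi_5> = (1/20)[1*(11)*conj(2) + 1*(-7)*conj(-2) + 2*(-2 + sqrt(5))*conj(1/2 + sqrt(5)/2) + 2*(sqrt(5) + 6)*conj(-1/2 + sqrt(5)/2) + 2*(-sqrt(5) - 2)*conj(1/2 - sqrt(5)/2) + 2*(6 - sqrt(5))*conj(-sqrt(5)/2 - 1/2) + 5*(1)*conj(0) + 5*(3)*conj(0)]
      = (1/20)[(22) + (14) + (3 - sqrt(5)) + (-1 + 5*sqrt(5)) + (sqrt(5) + 3) + (-5*sqrt(5) - 1) + (0) + (0)] = 40/20 = 2
  <chi_rho, chi_6> = (1/20)[1*(11)*conj(2) + 1*(-7)*conj(2) + 2*(-2 + sqrt(5))*conj(-1/2 + sqrt(5)/2) + 2*(sqrt(5) + 6)*conj(-sqrt(5)/2 - 1/2) + 2*(-sqrt(5) - 2)*conj(-sqrt(5)/2 - 1/2) + 2*(6 - sqrt(5))*conj(-1/2 + sqrt(5)/2) + 5*(1)*conj(0) + 5*(3)*conj(0)]
      = (1/20)[(22) + (-14) + (7 - 3*sqrt(5)) + (-7*sqrt(5) - 11) + (3*sqrt(5) + 7) + (-11 + 7*sqrt(5)) + (0) + (0)] = 0/20 = 0
  <chi_rho, chi_7> = (1/20)[1*(11)*conj(2) + 1*(-7)*conj(-2) + 2*(-2 + sqrt(5))*conj(1/2 - sqrt(5)/2) + 2*(sqrt(5) + 6)*conj(-sqrt(5)/2 - 1/2) + 2*(-sqrt(5) - 2)*conj(1/2 + sqrt(5)/2) + 2*(6 - sqrt(5))*conj(-1/2 + sqrt(5)/2) + 5*(1)*conj(0) + 5*(3)*conj(0)]
      = (1/20)[(22) + (14) + (-7 + 3*sqrt(5)) + (-7*sqrt(5) - 11) + (-7 - 3*sqrt(5)) + (-11 + 7*sqrt(5)) + (0) + (0)] = 0/20 = 0
  <chi_rho, chi_8> = (1/20)[1*(11)*conj(2) + 1*(-7)*conj(2) + 2*(-2 + sqrt(5))*conj(-sqrt(5)/2 - 1/2) + 2*(sqrt(5) + 6)*conj(-1/2 + sqrt(5)/2) + 2*(-sqrt(5) - 2)*conj(-1/2 + sqrt(5)/2) + 2*(6 - sqrt(5))*conj(-sqrt(5)/2 - 1/2) + 5*(1)*conj(0) + 5*(3)*conj(0)]
      = (1/20)[(22) + (-14) + (-3 + sqrt(5)) + (-1 + 5*sqrt(5)) + (-3 - sqrt(5)) + (-5*sqrt(5) - 1) + (0) + (0)] = 0/20 = 0
Dimension check: dim(rho) = sum (mult * dim) = 2*1 + 0*1 + 2*1 + 3*1 + 2*2 + 0*2 + 0*2 + 0*2 = 11 = chi_rho(e) = 11.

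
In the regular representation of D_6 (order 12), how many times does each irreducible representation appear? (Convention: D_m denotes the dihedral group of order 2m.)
Each irreducible V_i of dimension d_i appears with multiplicity d_i, i.e. rho_reg = (direct sum over all irreducibles V_i) d_i V_i. The irreducible dimensions for D_6 are 1, 1, 1, 1, 2, 2: 4 irreducibles of dimension 1, each with multiplicity 1; 2 irreducibles of dimension 2, each with multiplicity 2. Total dimension 4*1*1 + 2*2*2 = 12 = |G|.

Justification: General theorem: in the regular representation of a finite group G, each irreducible appears with multiplicity equal to its dimension. Check: dim(rho_reg) = sum d_i^2 = 1 + 1 + 1 + 1 + 4 + 4 = 12 = |G|.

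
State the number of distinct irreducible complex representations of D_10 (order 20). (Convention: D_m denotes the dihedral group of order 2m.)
8

Justification: The number of irreducible complex representations of a finite group equals its number of conjugacy classes. D_10 has 8 conjugacy classes (n/2 + 3 for n even), so D_10 (order 20) has exactly 8 irreducible complex representations.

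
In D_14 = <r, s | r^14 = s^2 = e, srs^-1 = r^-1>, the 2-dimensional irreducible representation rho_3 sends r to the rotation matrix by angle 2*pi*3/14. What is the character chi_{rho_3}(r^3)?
chi_{rho_3}(r^3) = 2*cos(2*pi*3*3/14) = -2*cos(2*pi/7)

Argument: rho_3(r^3) is rotation by angle 2*pi*3*3/14, whose trace is 2*cos(2*pi*3*3/14) = -2*cos(2*pi/7).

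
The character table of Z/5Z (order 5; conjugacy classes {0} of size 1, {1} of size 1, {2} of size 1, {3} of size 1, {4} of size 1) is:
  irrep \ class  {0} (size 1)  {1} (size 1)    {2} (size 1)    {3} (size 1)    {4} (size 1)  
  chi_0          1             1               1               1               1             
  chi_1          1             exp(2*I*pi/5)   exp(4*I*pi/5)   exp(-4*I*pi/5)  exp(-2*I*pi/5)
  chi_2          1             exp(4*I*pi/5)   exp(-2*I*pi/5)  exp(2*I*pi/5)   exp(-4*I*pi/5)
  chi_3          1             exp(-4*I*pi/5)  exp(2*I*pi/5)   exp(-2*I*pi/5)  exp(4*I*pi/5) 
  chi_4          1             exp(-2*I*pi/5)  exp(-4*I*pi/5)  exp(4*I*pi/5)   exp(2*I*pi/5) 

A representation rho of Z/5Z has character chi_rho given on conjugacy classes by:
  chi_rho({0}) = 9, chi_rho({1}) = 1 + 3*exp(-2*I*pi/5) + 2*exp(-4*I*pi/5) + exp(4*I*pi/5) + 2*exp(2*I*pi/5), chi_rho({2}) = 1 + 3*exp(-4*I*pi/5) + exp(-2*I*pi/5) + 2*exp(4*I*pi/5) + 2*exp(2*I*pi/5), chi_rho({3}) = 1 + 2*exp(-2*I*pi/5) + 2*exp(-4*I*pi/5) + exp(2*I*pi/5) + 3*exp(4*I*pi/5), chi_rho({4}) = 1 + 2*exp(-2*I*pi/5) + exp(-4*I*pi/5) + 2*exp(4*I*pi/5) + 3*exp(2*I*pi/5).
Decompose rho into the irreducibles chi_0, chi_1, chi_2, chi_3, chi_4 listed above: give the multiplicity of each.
Multiplicities: chi_0: 1, chi_1: 2, chi_2: 1, chi_3: 2, chi_4: 3.

Justification: Use <chi_rho, chi> = (1/|G|) sum_C |C| * chi_rho(C) * conj(chi(C)) with |G| = 5 for each irreducible chi in the table:
  <chi_rho, chi_0> = (1/5)[1*(9)*conj(1) + 1*(1 + 3*exp(-2*I*pi/5) + 2*exp(-4*I*pi/5) + exp(4*I*pi/5) + 2*exp(2*I*pi/5))*conj(1) + 1*(1 + 3*exp(-4*I*pi/5) + exp(-2*I*pi/5) + 2*exp(4*I*pi/5) + 2*exp(2*I*pi/5))*conj(1) + 1*(1 + 2*exp(-2*I*pi/5) + 2*exp(-4*I*pi/5) + exp(2*I*pi/5) + 3*exp(4*I*pi/5))*conj(1) + 1*(1 + 2*exp(-2*I*pi/5) + exp(-4*I*pi/5) + 2*exp(4*I*pi/5) + 3*exp(2*I*pi/5))*conj(1)]
      = (1/5)[(9) + (1 + 3*exp(-2*I*pi/5) + 2*exp(-4*I*pi/5) + exp(4*I*pi/5) + 2*exp(2*I*pi/5)) + (1 + 3*exp(-4*I*pi/5) + exp(-2*I*pi/5) + 2*exp(4*I*pi/5) + 2*exp(2*I*pi/5)) + (1 + 2*exp(-2*I*pi/5) + 2*exp(-4*I*pi/5) + exp(2*I*pi/5) + 3*exp(4*I*pi/5)) + (1 + 2*exp(-2*I*pi/5) + exp(-4*I*pi/5) + 2*exp(4*I*pi/5) + 3*exp(2*I*pi/5))] = 5/5 = 1
  <chi_rho, chi_1> = (1/5)[1*(9)*conj(1) + 1*(1 + 3*exp(-2*I*pi/5) + 2*exp(-4*I*pi/5) + exp(4*I*pi/5) + 2*exp(2*I*pi/5))*conj(exp(2*I*pi/5)) + 1*(1 + 3*exp(-4*I*pi/5) + exp(-2*I*pi/5) + 2*exp(4*I*pi/5) + 2*exp(2*I*pi/5))*conj(exp(4*I*pi/5)) + 1*(1 + 2*exp(-2*I*pi/5) + 2*exp(-4*I*pi/5) + exp(2*I*pi/5) + 3*exp(4*I*pi/5))*conj(exp(-4*I*pi/5)) + 1*(1 + 2*exp(-2*I*pi/5) + exp(-4*I*pi/5) + 2*exp(4*I*pi/5) + 3*exp(2*I*pi/5))*conj(exp(-2*I*pi/5))]
      = (1/5)[(9) + (2 + 3*exp(-4*I*pi/5) + exp(-2*I*pi/5) + exp(2*I*pi/5) + 2*exp(4*I*pi/5)) + (2 + 2*exp(-2*I*pi/5) + exp(-4*I*pi/5) + exp(4*I*pi/5) + 3*exp(2*I*pi/5)) + (2 + 3*exp(-2*I*pi/5) + exp(-4*I*pi/5) + exp(4*I*pi/5) + 2*exp(2*I*pi/5)) + (2 + 2*exp(-4*I*pi/5) + exp(-2*I*pi/5) + exp(2*I*pi/5) + 3*exp(4*I*pi/5))] = 10/5 = 2
  <chi_rho, chi_2> = (1/5)[1*(9)*conj(1) + 1*(1 + 3*exp(-2*I*pi/5) + 2*exp(-4*I*pi/5) + exp(4*I*pi/5) + 2*exp(2*I*pi/5))*conj(exp(4*I*pi/5)) + 1*(1 + 3*exp(-4*I*pi/5) + exp(-2*I*pi/5) + 2*exp(4*I*pi/5) + 2*exp(2*I*pi/5))*conj(exp(-2*I*pi/5)) + 1*(1 + 2*exp(-2*I*pi/5) + 2*exp(-4*I*pi/5) + exp(2*I*pi/5) + 3*exp(4*I*pi/5))*conj(exp(2*I*pi/5)) + 1*(1 + 2*exp(-2*I*pi/5) + exp(-4*I*pi/5) + 2*exp(4*I*pi/5) + 3*exp(2*I*pi/5))*conj(exp(-4*I*pi/5))]
      = (1/5)[(9) + (1 + 2*exp(-2*I*pi/5) + exp(-4*I*pi/5) + 3*exp(4*I*pi/5) + 2*exp(2*I*pi/5)) + (1 + 3*exp(-2*I*pi/5) + 2*exp(-4*I*pi/5) + exp(2*I*pi/5) + 2*exp(4*I*pi/5)) + (1 + 2*exp(-4*I*pi/5) + exp(-2*I*pi/5) + 2*exp(4*I*pi/5) + 3*exp(2*I*pi/5)) + (1 + 2*exp(-2*I*pi/5) + 3*exp(-4*I*pi/5) + exp(4*I*pi/5) + 2*exp(2*I*pi/5))] = 5/5 = 1
  <chi_rho, chi_3> = (1/5)[1*(9)*conj(1) + 1*(1 + 3*exp(-2*I*pi/5) + 2*exp(-4*I*pi/5) + exp(4*I*pi/5) + 2*exp(2*I*pi/5))*conj(exp(-4*I*pi/5)) + 1*(1 + 3*exp(-4*I*pi/5) + exp(-2*I*pi/5) + 2*exp(4*I*pi/5) + 2*exp(2*I*pi/5))*conj(exp(2*I*pi/5)) + 1*(1 + 2*exp(-2*I*pi/5) + 2*exp(-4*I*pi/5) + exp(2*I*pi/5) + 3*exp(4*I*pi/5))*conj(exp(-2*I*pi/5)) + 1*(1 + 2*exp(-2*I*pi/5) + exp(-4*I*pi/5) + 2*exp(4*I*pi/5) + 3*exp(2*I*pi/5))*conj(exp(4*I*pi/5))]
      = (1/5)[(9) + (2 + 2*exp(-4*I*pi/5) + exp(-2*I*pi/5) + exp(4*I*pi/5) + 3*exp(2*I*pi/5)) + (2 + exp(-2*I*pi/5) + exp(-4*I*pi/5) + 3*exp(4*I*pi/5) + 2*exp(2*I*pi/5)) + (2 + 2*exp(-2*I*pi/5) + 3*exp(-4*I*pi/5) + exp(4*I*pi/5) + exp(2*I*pi/5)) + (2 + 3*exp(-2*I*pi/5) + exp(-4*I*pi/5) + exp(2*I*pi/5) + 2*exp(4*I*pi/5))] = 10/5 = 2
  <chi_rho, chi_4> = (1/5)[1*(9)*conj(1) + 1*(1 + 3*exp(-2*I*pi/5) + 2*exp(-4*I*pi/5) + exp(4*I*pi/5) + 2*exp(2*I*pi/5))*conj(exp(-2*I*pi/5)) + 1*(1 + 3*exp(-4*I*pi/5) + exp(-2*I*pi/5) + 2*exp(4*I*pi/5) + 2*exp(2*I*pi/5))*conj(exp(-4*I*pi/5)) + 1*(1 + 2*exp(-2*I*pi/5) + 2*exp(-4*I*pi/5) + exp(2*I*pi/5) + 3*exp(4*I*pi/5))*conj(exp(4*I*pi/5)) + 1*(1 + 2*exp(-2*I*pi/5) + exp(-4*I*pi/5) + 2*exp(4*I*pi/5) + 3*exp(2*I*pi/5))*conj(exp(2*I*pi/5))]
      = (1/5)[(9) + (3 + 2*exp(-2*I*pi/5) + exp(-4*I*pi/5) + exp(2*I*pi/5) + 2*exp(4*I*pi/5)) + (3 + 2*exp(-2*I*pi/5) + 2*exp(-4*I*pi/5) + exp(4*I*pi/5) + exp(2*I*pi/5)) + (3 + exp(-2*I*pi/5) + exp(-4*I*pi/5) + 2*exp(4*I*pi/5) + 2*exp(2*I*pi/5)) + (3 + 2*exp(-4*I*pi/5) + exp(-2*I*pi/5) + exp(4*I*pi/5) + 2*exp(2*I*pi/5))] = 15/5 = 3
(Exp terms are combined using exp(i*s)*conj(exp(i*t)) = exp(i*(s-t)), and sums of them are collapsed using the identity that for every m > 1 the m distinct m-th roots of unity sum to 0, e.g. 1 + exp(2*I*pi/3) + exp(-2*I*pi/3) = 0.)
Dimension check: dim(rho) = sum (mult * dim) = 1*1 + 2*1 + 1*1 + 2*1 + 3*1 = 9 = chi_rho(e) = 9.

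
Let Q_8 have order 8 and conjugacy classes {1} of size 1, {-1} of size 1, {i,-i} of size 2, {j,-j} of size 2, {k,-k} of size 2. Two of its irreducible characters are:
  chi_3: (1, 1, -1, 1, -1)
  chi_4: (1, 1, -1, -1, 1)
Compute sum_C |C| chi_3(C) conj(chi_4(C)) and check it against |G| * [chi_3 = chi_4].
Sum = 0; so <chi_3, chi_4> = 0 (distinct irreducibles are orthogonal).

Why: Compute term by term over conjugacy classes (|C| * chi_3(C) * conj(chi_4(C))):
  1*(1)*conj(1) + 1*(1)*conj(1) + 2*(-1)*conj(-1) + 2*(1)*conj(-1) + 2*(-1)*conj(1)
  = (1) + (1) + (2) + (-2) + (-2)
  = 0.
Dividing by |G| = 8 gives 0/8 = 0, matching the row-orthogonality relation <chi_3, chi_4> = [chi_3 = chi_4].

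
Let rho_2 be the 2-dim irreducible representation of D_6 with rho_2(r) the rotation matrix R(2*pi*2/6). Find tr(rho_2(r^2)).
chi_{rho_2}(r^2) = 2*cos(2*pi*2*2/6) = -1

rho_2(r^2) is rotation by angle 2*pi*2*2/6, whose trace is 2*cos(2*pi*2*2/6) = -1.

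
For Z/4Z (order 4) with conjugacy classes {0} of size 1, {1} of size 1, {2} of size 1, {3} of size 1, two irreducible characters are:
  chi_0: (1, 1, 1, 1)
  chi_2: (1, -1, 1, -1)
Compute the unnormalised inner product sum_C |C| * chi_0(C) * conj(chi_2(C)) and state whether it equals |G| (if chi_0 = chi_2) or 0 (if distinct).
Sum = 0; so <chi_0, chi_2> = 0 (distinct irreducibles are orthogonal).

Justification: Compute term by term over conjugacy classes (|C| * chi_0(C) * conj(chi_2(C))):
  1*(1)*conj(1) + 1*(1)*conj(-1) + 1*(1)*conj(1) + 1*(1)*conj(-1)
  = (1) + (-1) + (1) + (-1)
  = 0.
(Exp terms are combined using exp(i*s)*conj(exp(i*t)) = exp(i*(s-t)), and sums of them are collapsed using the identity that for every m > 1 the m distinct m-th roots of unity sum to 0, e.g. 1 + exp(2*I*pi/3) + exp(-2*I*pi/3) = 0.)
Dividing by |G| = 4 gives 0/4 = 0, matching the row-orthogonality relation <chi_0, chi_2> = [chi_0 = chi_2].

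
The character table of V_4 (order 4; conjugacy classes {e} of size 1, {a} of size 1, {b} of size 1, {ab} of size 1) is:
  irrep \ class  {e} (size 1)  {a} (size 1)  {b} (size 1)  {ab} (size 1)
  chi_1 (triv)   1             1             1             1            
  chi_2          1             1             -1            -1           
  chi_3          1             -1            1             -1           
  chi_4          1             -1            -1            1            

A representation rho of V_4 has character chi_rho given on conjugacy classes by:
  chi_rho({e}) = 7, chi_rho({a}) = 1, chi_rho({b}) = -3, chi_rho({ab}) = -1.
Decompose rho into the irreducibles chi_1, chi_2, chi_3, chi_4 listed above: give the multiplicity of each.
Multiplicities: chi_1: 1, chi_2: 3, chi_3: 1, chi_4: 2.

Solution. Use <chi_rho, chi> = (1/|G|) sum_C |C| * chi_rho(C) * conj(chi(C)) with |G| = 4 for each irreducible chi in the table:
  <chi_rho, chi_1> = (1/4)[1*(7)*conj(1) + 1*(1)*conj(1) + 1*(-3)*conj(1) + 1*(-1)*conj(1)]
      = (1/4)[(7) + (1) + (-3) + (-1)] = 4/4 = 1
  <chi_rho, chi_2> = (1/4)[1*(7)*conj(1) + 1*(1)*conj(1) + 1*(-3)*conj(-1) + 1*(-1)*conj(-1)]
      = (1/4)[(7) + (1) + (3) + (1)] = 12/4 = 3
  <chi_rho, chi_3> = (1/4)[1*(7)*conj(1) + 1*(1)*conj(-1) + 1*(-3)*conj(1) + 1*(-1)*conj(-1)]
      = (1/4)[(7) + (-1) + (-3) + (1)] = 4/4 = 1
  <chi_rho, chi_4> = (1/4)[1*(7)*conj(1) + 1*(1)*conj(-1) + 1*(-3)*conj(-1) + 1*(-1)*conj(1)]
      = (1/4)[(7) + (-1) + (3) + (-1)] = 8/4 = 2
Dimension check: dim(rho) = sum (mult * dim) = 1*1 + 3*1 + 1*1 + 2*1 = 7 = chi_rho(e) = 7.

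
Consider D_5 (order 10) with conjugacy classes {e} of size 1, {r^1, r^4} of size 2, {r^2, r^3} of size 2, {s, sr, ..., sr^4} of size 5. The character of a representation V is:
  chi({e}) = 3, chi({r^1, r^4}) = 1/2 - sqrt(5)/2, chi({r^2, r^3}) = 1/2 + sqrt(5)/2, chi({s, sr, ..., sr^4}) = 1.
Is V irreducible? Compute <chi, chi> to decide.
Not irreducible (reducible): <chi, chi> = 2 > 1.

Solution. <chi, chi> = (1/|G|) sum_C |C| * |chi(C)|^2 = (1/10)[1*|3|^2 + 2*|1/2 - sqrt(5)/2|^2 + 2*|1/2 + sqrt(5)/2|^2 + 5*|1|^2]
  = (1/10)[(9) + (3 - sqrt(5)) + (sqrt(5) + 3) + (5)] = 20/10 = 2.
A character is irreducible iff <chi, chi> = 1, so this representation is reducible.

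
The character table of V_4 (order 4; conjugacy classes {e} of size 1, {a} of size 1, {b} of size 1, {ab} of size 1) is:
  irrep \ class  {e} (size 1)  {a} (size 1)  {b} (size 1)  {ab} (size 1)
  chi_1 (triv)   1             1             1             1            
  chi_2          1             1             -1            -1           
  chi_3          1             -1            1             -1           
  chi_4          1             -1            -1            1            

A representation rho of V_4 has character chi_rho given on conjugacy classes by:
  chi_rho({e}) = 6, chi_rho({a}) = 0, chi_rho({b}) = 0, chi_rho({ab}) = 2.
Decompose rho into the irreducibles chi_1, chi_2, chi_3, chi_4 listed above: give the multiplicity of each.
Multiplicities: chi_1: 2, chi_2: 1, chi_3: 1, chi_4: 2.

Solution. Use <chi_rho, chi> = (1/|G|) sum_C |C| * chi_rho(C) * conj(chi(C)) with |G| = 4 for each irreducible chi in the table:
  <chi_rho, chi_1> = (1/4)[1*(6)*conj(1) + 1*(0)*conj(1) + 1*(0)*conj(1) + 1*(2)*conj(1)]
      = (1/4)[(6) + (0) + (0) + (2)] = 8/4 = 2
  <chi_rho, chi_2> = (1/4)[1*(6)*conj(1) + 1*(0)*conj(1) + 1*(0)*conj(-1) + 1*(2)*conj(-1)]
      = (1/4)[(6) + (0) + (0) + (-2)] = 4/4 = 1
  <chi_rho, chi_3> = (1/4)[1*(6)*conj(1) + 1*(0)*conj(-1) + 1*(0)*conj(1) + 1*(2)*conj(-1)]
      = (1/4)[(6) + (0) + (0) + (-2)] = 4/4 = 1
  <chi_rho, chi_4> = (1/4)[1*(6)*conj(1) + 1*(0)*conj(-1) + 1*(0)*conj(-1) + 1*(2)*conj(1)]
      = (1/4)[(6) + (0) + (0) + (2)] = 8/4 = 2
Dimension check: dim(rho) = sum (mult * dim) = 2*1 + 1*1 + 1*1 + 2*1 = 6 = chi_rho(e) = 6.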